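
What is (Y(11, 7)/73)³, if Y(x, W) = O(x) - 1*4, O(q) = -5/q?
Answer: -117649/517781627 ≈ -0.00022722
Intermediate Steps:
Y(x, W) = -4 - 5/x (Y(x, W) = -5/x - 1*4 = -5/x - 4 = -4 - 5/x)
(Y(11, 7)/73)³ = ((-4 - 5/11)/73)³ = ((-4 - 5*1/11)*(1/73))³ = ((-4 - 5/11)*(1/73))³ = (-49/11*1/73)³ = (-49/803)³ = -117649/517781627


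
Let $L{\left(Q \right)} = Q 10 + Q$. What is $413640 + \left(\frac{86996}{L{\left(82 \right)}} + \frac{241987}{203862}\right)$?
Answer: $\frac{623602740313}{1507242} \approx 4.1374 \cdot 10^{5}$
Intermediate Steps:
$L{\left(Q \right)} = 11 Q$ ($L{\left(Q \right)} = 10 Q + Q = 11 Q$)
$413640 + \left(\frac{86996}{L{\left(82 \right)}} + \frac{241987}{203862}\right) = 413640 + \left(\frac{86996}{11 \cdot 82} + \frac{241987}{203862}\right) = 413640 + \left(\frac{86996}{902} + 241987 \cdot \frac{1}{203862}\right) = 413640 + \left(86996 \cdot \frac{1}{902} + \frac{3967}{3342}\right) = 413640 + \left(\frac{43498}{451} + \frac{3967}{3342}\right) = 413640 + \frac{147159433}{1507242} = \frac{623602740313}{1507242}$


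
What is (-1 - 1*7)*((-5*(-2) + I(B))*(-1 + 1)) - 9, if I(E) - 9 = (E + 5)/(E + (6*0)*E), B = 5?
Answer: -9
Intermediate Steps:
I(E) = 9 + (5 + E)/E (I(E) = 9 + (E + 5)/(E + (6*0)*E) = 9 + (5 + E)/(E + 0*E) = 9 + (5 + E)/(E + 0) = 9 + (5 + E)/E)
(-1 - 1*7)*((-5*(-2) + I(B))*(-1 + 1)) - 9 = (-1 - 1*7)*((-5*(-2) + (10 + 5/5))*(-1 + 1)) - 9 = (-1 - 7)*((10 + (10 + 5*(⅕)))*0) - 9 = -8*(10 + (10 + 1))*0 - 9 = -8*(10 + 11)*0 - 9 = -168*0 - 9 = -8*0 - 9 = 0 - 9 = -9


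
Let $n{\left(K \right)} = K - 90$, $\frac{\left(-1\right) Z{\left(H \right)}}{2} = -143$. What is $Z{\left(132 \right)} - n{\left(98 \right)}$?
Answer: $278$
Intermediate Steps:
$Z{\left(H \right)} = 286$ ($Z{\left(H \right)} = \left(-2\right) \left(-143\right) = 286$)
$n{\left(K \right)} = -90 + K$
$Z{\left(132 \right)} - n{\left(98 \right)} = 286 - \left(-90 + 98\right) = 286 - 8 = 278$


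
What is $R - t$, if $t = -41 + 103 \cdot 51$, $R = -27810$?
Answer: $-33022$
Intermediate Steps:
$t = 5212$ ($t = -41 + 5253 = 5212$)
$R - t = -27810 - 5212 = -33022$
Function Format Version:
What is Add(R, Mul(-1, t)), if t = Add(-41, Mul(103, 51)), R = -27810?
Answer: -33022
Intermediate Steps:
t = 5212 (t = Add(-41, 5253) = 5212)
Add(R, Mul(-1, t)) = Add(-27810, Mul(-1, 5212)) = Add(-27810, -5212) = -33022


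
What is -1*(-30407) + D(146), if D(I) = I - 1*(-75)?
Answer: 30628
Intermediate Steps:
D(I) = 75 + I (D(I) = I + 75 = 75 + I)
-1*(-30407) + D(146) = -1*(-30407) + (75 + 146) = 30407 + 221 = 30628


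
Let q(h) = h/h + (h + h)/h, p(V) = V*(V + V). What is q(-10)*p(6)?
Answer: 216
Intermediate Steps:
p(V) = 2*V² (p(V) = V*(2*V) = 2*V²)
q(h) = 3 (q(h) = 1 + (2*h)/h = 1 + 2 = 3)
q(-10)*p(6) = 3*(2*6²) = 3*(2*36) = 3*72 = 216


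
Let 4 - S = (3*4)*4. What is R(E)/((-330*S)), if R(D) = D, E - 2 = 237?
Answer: 239/14520 ≈ 0.016460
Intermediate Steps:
E = 239 (E = 2 + 237 = 239)
S = -44 (S = 4 - 3*4*4 = 4 - 12*4 = 4 - 1*48 = 4 - 48 = -44)
R(E)/((-330*S)) = 239/((-330*(-44))) = 239/14520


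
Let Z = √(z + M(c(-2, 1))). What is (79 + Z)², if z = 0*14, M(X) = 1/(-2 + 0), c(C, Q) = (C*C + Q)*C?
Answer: (158 + I*√2)²/4 ≈ 6240.5 + 111.72*I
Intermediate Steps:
c(C, Q) = C*(Q + C²) (c(C, Q) = (C² + Q)*C = (Q + C²)*C = C*(Q + C²))
M(X) = -½ (M(X) = 1/(-2) = -½)
z = 0
Z = I*√2/2 (Z = √(0 - ½) = √(-½) = I*√2/2 ≈ 0.70711*I)
(79 + Z)² = (79 + I*√2/2)²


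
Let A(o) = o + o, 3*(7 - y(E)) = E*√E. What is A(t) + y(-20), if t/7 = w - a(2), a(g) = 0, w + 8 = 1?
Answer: -91 + 40*I*√5/3 ≈ -91.0 + 29.814*I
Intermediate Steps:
w = -7 (w = -8 + 1 = -7)
y(E) = 7 - E^(3/2)/3 (y(E) = 7 - E*√E/3 = 7 - E^(3/2)/3)
t = -49 (t = 7*(-7 - 1*0) = 7*(-7 + 0) = 7*(-7) = -49)
A(o) = 2*o
A(t) + y(-20) = 2*(-49) + (7 - (-40)*I*√5/3) = -98 + (7 - (-40)*I*√5/3) = -98 + (7 + 40*I*√5/3) = -91 + 40*I*√5/3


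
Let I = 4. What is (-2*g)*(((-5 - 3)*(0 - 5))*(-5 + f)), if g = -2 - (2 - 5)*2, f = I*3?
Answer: -2240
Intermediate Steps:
f = 12 (f = 4*3 = 12)
g = 4 (g = -2 - (-3)*2 = -2 - 1*(-6) = -2 + 6 = 4)
(-2*g)*(((-5 - 3)*(0 - 5))*(-5 + f)) = (-2*4)*(((-5 - 3)*(0 - 5))*(-5 + 12)) = -8*(-8*(-5))*7 = -320*7 = -8*280 = -2240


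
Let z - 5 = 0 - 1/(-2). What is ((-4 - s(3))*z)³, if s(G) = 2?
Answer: -35937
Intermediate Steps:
z = 11/2 (z = 5 + (0 - 1/(-2)) = 5 + (0 - (-1)/2) = 5 + (0 - 1*(-½)) = 5 + (0 + ½) = 5 + ½ = 11/2 ≈ 5.5000)
((-4 - s(3))*z)³ = ((-4 - 1*2)*(11/2))³ = ((-4 - 2)*(11/2))³ = (-6*11/2)³ = (-33)³ = -35937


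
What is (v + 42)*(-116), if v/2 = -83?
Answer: 14384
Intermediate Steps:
v = -166 (v = 2*(-83) = -166)
(v + 42)*(-116) = (-166 + 42)*(-116) = -124*(-116) = 14384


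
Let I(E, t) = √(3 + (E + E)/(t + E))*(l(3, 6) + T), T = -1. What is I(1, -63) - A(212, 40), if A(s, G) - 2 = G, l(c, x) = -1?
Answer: -42 - 4*√713/31 ≈ -45.445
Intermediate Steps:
A(s, G) = 2 + G
I(E, t) = -2*√(3 + 2*E/(E + t)) (I(E, t) = √(3 + (E + E)/(t + E))*(-1 - 1) = √(3 + (2*E)/(E + t))*(-2) = √(3 + 2*E/(E + t))*(-2) = -2*√(3 + 2*E/(E + t)))
I(1, -63) - A(212, 40) = -2*2*√46*√(-1/(1 - 63)) - (2 + 40) = -2*2*√46*√(-1/(-62)) - 1*42 = -2*2*√713/31 - 42 = -4*√713/31 - 42 = -42 - 4*√713/31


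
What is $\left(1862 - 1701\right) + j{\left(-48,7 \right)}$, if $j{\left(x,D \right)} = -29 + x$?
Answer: $84$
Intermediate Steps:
$\left(1862 - 1701\right) + j{\left(-48,7 \right)} = \left(1862 - 1701\right) - 77 = 161 - 77 = 84$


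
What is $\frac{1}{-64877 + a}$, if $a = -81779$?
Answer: $- \frac{1}{146656} \approx -6.8187 \cdot 10^{-6}$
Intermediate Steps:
$\frac{1}{-64877 + a} = \frac{1}{-64877 - 81779} = \frac{1}{-146656} = - \frac{1}{146656}$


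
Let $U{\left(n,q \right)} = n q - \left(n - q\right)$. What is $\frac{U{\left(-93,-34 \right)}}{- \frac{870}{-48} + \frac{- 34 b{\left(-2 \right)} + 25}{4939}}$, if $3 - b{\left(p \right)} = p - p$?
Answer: $\frac{11569832}{65049} \approx 177.86$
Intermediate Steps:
$b{\left(p \right)} = 3$ ($b{\left(p \right)} = 3 - \left(p - p\right) = 3 - 0 = 3 + 0 = 3$)
$U{\left(n,q \right)} = q - n + n q$
$\frac{U{\left(-93,-34 \right)}}{- \frac{870}{-48} + \frac{- 34 b{\left(-2 \right)} + 25}{4939}} = \frac{-34 - -93 - -3162}{- \frac{870}{-48} + \frac{\left(-34\right) 3 + 25}{4939}} = \frac{-34 + 93 + 3162}{\left(-870\right) \left(- \frac{1}{48}\right) + \left(-102 + 25\right) \frac{1}{4939}} = \frac{3221}{\frac{145}{8} - \frac{7}{449}} = \frac{3221}{\frac{65049}{3592}} = 3221 \cdot \frac{3592}{65049} = \frac{11569832}{65049}$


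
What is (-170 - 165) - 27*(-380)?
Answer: 9925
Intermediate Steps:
(-170 - 165) - 27*(-380) = -335 + 10260 = 9925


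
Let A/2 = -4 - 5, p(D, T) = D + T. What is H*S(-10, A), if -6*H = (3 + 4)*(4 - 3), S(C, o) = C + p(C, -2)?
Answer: 77/3 ≈ 25.667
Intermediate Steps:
A = -18 (A = 2*(-4 - 5) = 2*(-9) = -18)
S(C, o) = -2 + 2*C (S(C, o) = C + (C - 2) = C + (-2 + C) = -2 + 2*C)
H = -7/6 (H = -(3 + 4)*(4 - 3)/6 = -7/6 ≈ -1.1667)
H*S(-10, A) = -7*(-2 + 2*(-10))/6 = -7*(-2 - 20)/6 = -7/6*(-22) = 77/3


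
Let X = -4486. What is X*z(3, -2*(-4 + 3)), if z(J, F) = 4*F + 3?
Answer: -49346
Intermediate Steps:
z(J, F) = 3 + 4*F
X*z(3, -2*(-4 + 3)) = -4486*(3 + 4*(-2*(-4 + 3))) = -4486*(3 + 4*(-2*(-1))) = -4486*(3 + 4*2) = -4486*(3 + 8) = -4486*11 = -49346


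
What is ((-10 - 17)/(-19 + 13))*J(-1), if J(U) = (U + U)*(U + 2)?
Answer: -9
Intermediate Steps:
J(U) = 2*U*(2 + U) (J(U) = (2*U)*(2 + U) = 2*U*(2 + U))
((-10 - 17)/(-19 + 13))*J(-1) = ((-10 - 17)/(-19 + 13))*(2*(-1)*(2 - 1)) = (-27/(-6))*(2*(-1)*1) = -27*(-1/6)*(-2) = (9/2)*(-2) = -9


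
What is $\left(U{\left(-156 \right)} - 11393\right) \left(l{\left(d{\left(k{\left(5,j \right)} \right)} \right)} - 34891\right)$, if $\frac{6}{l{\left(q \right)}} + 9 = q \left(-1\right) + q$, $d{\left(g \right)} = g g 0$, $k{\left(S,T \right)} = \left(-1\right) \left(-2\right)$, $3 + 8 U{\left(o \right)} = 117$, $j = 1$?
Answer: $\frac{4764282625}{12} \approx 3.9702 \cdot 10^{8}$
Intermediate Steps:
$U{\left(o \right)} = \frac{57}{4}$ ($U{\left(o \right)} = - \frac{3}{8} + \frac{1}{8} \cdot 117 = - \frac{3}{8} + \frac{117}{8} = \frac{57}{4}$)
$k{\left(S,T \right)} = 2$
$d{\left(g \right)} = 0$ ($d{\left(g \right)} = g^{2} \cdot 0 = 0$)
$l{\left(q \right)} = - \frac{2}{3}$ ($l{\left(q \right)} = \frac{6}{-9 + \left(q \left(-1\right) + q\right)} = \frac{6}{-9 + \left(- q + q\right)} = \frac{6}{-9 + 0} = \frac{6}{-9} = 6 \left(- \frac{1}{9}\right) = - \frac{2}{3}$)
$\left(U{\left(-156 \right)} - 11393\right) \left(l{\left(d{\left(k{\left(5,j \right)} \right)} \right)} - 34891\right) = \left(\frac{57}{4} - 11393\right) \left(- \frac{2}{3} - 34891\right) = \left(- \frac{45515}{4}\right) \left(- \frac{104675}{3}\right) = \frac{4764282625}{12}$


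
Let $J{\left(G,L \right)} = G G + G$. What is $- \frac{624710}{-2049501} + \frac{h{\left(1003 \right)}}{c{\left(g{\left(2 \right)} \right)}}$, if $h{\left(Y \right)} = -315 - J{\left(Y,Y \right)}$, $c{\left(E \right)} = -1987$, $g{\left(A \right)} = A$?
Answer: $\frac{2065758992597}{4072358487} \approx 507.26$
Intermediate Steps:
$J{\left(G,L \right)} = G + G^{2}$ ($J{\left(G,L \right)} = G^{2} + G = G + G^{2}$)
$h{\left(Y \right)} = -315 - Y \left(1 + Y\right)$
$- \frac{624710}{-2049501} + \frac{h{\left(1003 \right)}}{c{\left(g{\left(2 \right)} \right)}} = - \frac{624710}{-2049501} + \frac{-315 - 1003 \left(1 + 1003\right)}{-1987} = \left(-624710\right) \left(- \frac{1}{2049501}\right) + \left(-315 - 1003 \cdot 1004\right) \left(- \frac{1}{1987}\right) = \frac{624710}{2049501} + \left(-315 - 1007012\right) \left(- \frac{1}{1987}\right) = \frac{624710}{2049501} - - \frac{1007327}{1987} = \frac{624710}{2049501} + \frac{1007327}{1987} = \frac{2065758992597}{4072358487}$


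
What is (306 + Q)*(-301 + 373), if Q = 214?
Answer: 37440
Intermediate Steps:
(306 + Q)*(-301 + 373) = (306 + 214)*(-301 + 373) = 520*72 = 37440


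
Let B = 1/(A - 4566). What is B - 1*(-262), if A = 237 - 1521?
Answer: 1532699/5850 ≈ 262.00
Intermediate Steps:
A = -1284
B = -1/5850 (B = 1/(-1284 - 4566) = 1/(-5850) = -1/5850 ≈ -0.00017094)
B - 1*(-262) = -1/5850 - 1*(-262) = -1/5850 + 262 = 1532699/5850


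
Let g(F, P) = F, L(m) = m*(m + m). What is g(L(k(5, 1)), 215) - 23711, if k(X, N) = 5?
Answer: -23661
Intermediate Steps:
L(m) = 2*m**2 (L(m) = m*(2*m) = 2*m**2)
g(L(k(5, 1)), 215) - 23711 = 2*5**2 - 23711 = 2*25 - 23711 = 50 - 23711 = -23661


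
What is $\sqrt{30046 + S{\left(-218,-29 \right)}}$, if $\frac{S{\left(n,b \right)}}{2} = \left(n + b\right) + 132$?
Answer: $2 \sqrt{7454} \approx 172.67$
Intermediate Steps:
$S{\left(n,b \right)} = 264 + 2 b + 2 n$ ($S{\left(n,b \right)} = 2 \left(\left(n + b\right) + 132\right) = 2 \left(\left(b + n\right) + 132\right) = 2 \left(132 + b + n\right) = 264 + 2 b + 2 n$)
$\sqrt{30046 + S{\left(-218,-29 \right)}} = \sqrt{30046 + \left(264 + 2 \left(-29\right) + 2 \left(-218\right)\right)} = \sqrt{30046 - 230} = \sqrt{29816} = 2 \sqrt{7454}$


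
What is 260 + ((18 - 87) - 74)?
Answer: 117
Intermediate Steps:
260 + ((18 - 87) - 74) = 260 + (-69 - 74) = 260 - 143 = 117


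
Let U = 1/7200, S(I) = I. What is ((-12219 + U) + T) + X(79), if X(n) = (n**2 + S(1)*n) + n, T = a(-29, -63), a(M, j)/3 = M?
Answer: -42530399/7200 ≈ -5907.0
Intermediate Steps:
U = 1/7200 ≈ 0.00013889
a(M, j) = 3*M
T = -87 (T = 3*(-29) = -87)
X(n) = n**2 + 2*n (X(n) = (n**2 + 1*n) + n = (n**2 + n) + n = (n + n**2) + n = n**2 + 2*n)
((-12219 + U) + T) + X(79) = ((-12219 + 1/7200) - 87) + 79*(2 + 79) = (-87976799/7200 - 87) + 79*81 = -88603199/7200 + 6399 = -42530399/7200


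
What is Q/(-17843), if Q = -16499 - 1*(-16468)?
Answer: 31/17843 ≈ 0.0017374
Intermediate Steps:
Q = -31 (Q = -16499 + 16468 = -31)
Q/(-17843) = -31/(-17843) = -31*(-1/17843) = 31/17843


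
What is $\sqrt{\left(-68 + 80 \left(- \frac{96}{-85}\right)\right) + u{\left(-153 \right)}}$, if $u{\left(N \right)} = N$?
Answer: $\frac{i \sqrt{37757}}{17} \approx 11.43 i$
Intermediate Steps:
$\sqrt{\left(-68 + 80 \left(- \frac{96}{-85}\right)\right) + u{\left(-153 \right)}} = \sqrt{\left(-68 + 80 \left(- \frac{96}{-85}\right)\right) - 153} = \sqrt{\left(-68 + 80 \left(\left(-96\right) \left(- \frac{1}{85}\right)\right)\right) - 153} = \sqrt{\left(-68 + 80 \cdot \frac{96}{85}\right) - 153} = \sqrt{\left(-68 + \frac{1536}{17}\right) - 153} = \sqrt{\frac{380}{17} - 153} = \sqrt{- \frac{2221}{17}} = \frac{i \sqrt{37757}}{17}$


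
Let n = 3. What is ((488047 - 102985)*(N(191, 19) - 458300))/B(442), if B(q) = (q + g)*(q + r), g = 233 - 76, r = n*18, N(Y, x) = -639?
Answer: -88359984609/148552 ≈ -5.9481e+5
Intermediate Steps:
r = 54 (r = 3*18 = 54)
g = 157
B(q) = (54 + q)*(157 + q) (B(q) = (q + 157)*(q + 54) = (157 + q)*(54 + q) = (54 + q)*(157 + q))
((488047 - 102985)*(N(191, 19) - 458300))/B(442) = ((488047 - 102985)*(-639 - 458300))/(8478 + 442² + 211*442) = (385062*(-458939))/(8478 + 195364 + 93262) = -176719969218/297104 = -176719969218*1/297104 = -88359984609/148552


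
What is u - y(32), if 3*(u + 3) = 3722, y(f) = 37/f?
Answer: 118705/96 ≈ 1236.5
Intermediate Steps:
u = 3713/3 (u = -3 + (⅓)*3722 = -3 + 3722/3 = 3713/3 ≈ 1237.7)
u - y(32) = 3713/3 - 37/32 = 118705/96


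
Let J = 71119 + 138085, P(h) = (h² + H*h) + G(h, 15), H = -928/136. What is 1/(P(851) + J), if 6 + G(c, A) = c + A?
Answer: 17/15783789 ≈ 1.0771e-6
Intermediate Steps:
G(c, A) = -6 + A + c (G(c, A) = -6 + (c + A) = -6 + (A + c) = -6 + A + c)
H = -116/17 (H = -928/136 = -1*116/17 = -116/17 ≈ -6.8235)
P(h) = 9 + h² - 99*h/17 (P(h) = (h² - 116*h/17) + (-6 + 15 + h) = (h² - 116*h/17) + (9 + h) = 9 + h² - 99*h/17)
J = 209204
1/(P(851) + J) = 1/((9 + 851² - 99/17*851) + 209204) = 1/((9 + 724201 - 84249/17) + 209204) = 1/(12227321/17 + 209204) = 1/(15783789/17) = 17/15783789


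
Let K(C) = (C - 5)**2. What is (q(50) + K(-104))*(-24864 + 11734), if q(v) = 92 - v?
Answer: -156548990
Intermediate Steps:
K(C) = (-5 + C)**2
(q(50) + K(-104))*(-24864 + 11734) = ((92 - 1*50) + (-5 - 104)**2)*(-24864 + 11734) = ((92 - 50) + (-109)**2)*(-13130) = (42 + 11881)*(-13130) = 11923*(-13130) = -156548990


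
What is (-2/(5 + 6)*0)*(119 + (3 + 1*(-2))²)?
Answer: 0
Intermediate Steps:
(-2/(5 + 6)*0)*(119 + (3 + 1*(-2))²) = (-2/11*0)*(119 + (3 - 2)²) = (-2*1/11*0)*(119 + 1²) = (-2/11*0)*(119 + 1) = 0*120 = 0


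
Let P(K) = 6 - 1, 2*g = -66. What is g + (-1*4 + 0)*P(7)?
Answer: -53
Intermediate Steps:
g = -33 (g = (½)*(-66) = -33)
P(K) = 5
g + (-1*4 + 0)*P(7) = -33 + (-1*4 + 0)*5 = -33 + (-4 + 0)*5 = -33 - 4*5 = -33 - 20 = -53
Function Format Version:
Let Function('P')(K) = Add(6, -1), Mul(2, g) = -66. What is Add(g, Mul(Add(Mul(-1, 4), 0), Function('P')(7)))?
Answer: -53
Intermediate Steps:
g = -33 (g = Mul(Rational(1, 2), -66) = -33)
Function('P')(K) = 5
Add(g, Mul(Add(Mul(-1, 4), 0), Function('P')(7))) = Add(-33, Mul(Add(Mul(-1, 4), 0), 5)) = Add(-33, Mul(Add(-4, 0), 5)) = Add(-33, Mul(-4, 5)) = Add(-33, -20) = -53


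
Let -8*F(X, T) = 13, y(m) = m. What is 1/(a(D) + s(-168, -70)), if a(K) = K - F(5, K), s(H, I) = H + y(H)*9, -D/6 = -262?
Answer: -8/851 ≈ -0.0094007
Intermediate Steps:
D = 1572 (D = -6*(-262) = 1572)
F(X, T) = -13/8 (F(X, T) = -⅛*13 = -13/8)
s(H, I) = 10*H (s(H, I) = H + H*9 = H + 9*H = 10*H)
a(K) = 13/8 + K (a(K) = K - 1*(-13/8) = K + 13/8 = 13/8 + K)
1/(a(D) + s(-168, -70)) = 1/((13/8 + 1572) + 10*(-168)) = 1/(12589/8 - 1680) = 1/(-851/8) = -8/851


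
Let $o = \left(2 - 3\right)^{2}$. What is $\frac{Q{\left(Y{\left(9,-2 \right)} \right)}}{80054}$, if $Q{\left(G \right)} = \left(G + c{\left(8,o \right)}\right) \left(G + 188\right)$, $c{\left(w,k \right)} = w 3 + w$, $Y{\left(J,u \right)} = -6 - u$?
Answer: $\frac{2576}{40027} \approx 0.064357$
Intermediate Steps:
$o = 1$ ($o = \left(-1\right)^{2} = 1$)
$c{\left(w,k \right)} = 4 w$ ($c{\left(w,k \right)} = 3 w + w = 4 w$)
$Q{\left(G \right)} = \left(32 + G\right) \left(188 + G\right)$ ($Q{\left(G \right)} = \left(G + 4 \cdot 8\right) \left(G + 188\right) = \left(G + 32\right) \left(188 + G\right) = \left(32 + G\right) \left(188 + G\right)$)
$\frac{Q{\left(Y{\left(9,-2 \right)} \right)}}{80054} = \frac{6016 + \left(-6 - -2\right)^{2} + 220 \left(-6 - -2\right)}{80054} = \left(6016 + \left(-6 + 2\right)^{2} + 220 \left(-6 + 2\right)\right) \frac{1}{80054} = \left(6016 + \left(-4\right)^{2} + 220 \left(-4\right)\right) \frac{1}{80054} = \left(6016 + 16 - 880\right) \frac{1}{80054} = 5152 \cdot \frac{1}{80054} = \frac{2576}{40027}$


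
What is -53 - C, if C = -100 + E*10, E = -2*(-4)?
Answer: -33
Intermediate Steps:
E = 8
C = -20 (C = -100 + 8*10 = -100 + 80 = -20)
-53 - C = -53 - 1*(-20) = -53 + 20 = -33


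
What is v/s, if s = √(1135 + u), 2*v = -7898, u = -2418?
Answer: 3949*I*√1283/1283 ≈ 110.25*I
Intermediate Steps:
v = -3949 (v = (½)*(-7898) = -3949)
s = I*√1283 (s = √(1135 - 2418) = √(-1283) = I*√1283 ≈ 35.819*I)
v/s = -3949*(-I*√1283/1283) = -(-3949)*I*√1283/1283 = 3949*I*√1283/1283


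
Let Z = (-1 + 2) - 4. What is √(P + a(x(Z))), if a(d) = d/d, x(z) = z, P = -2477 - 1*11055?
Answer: I*√13531 ≈ 116.32*I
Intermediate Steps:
P = -13532 (P = -2477 - 11055 = -13532)
Z = -3 (Z = 1 - 4 = -3)
a(d) = 1
√(P + a(x(Z))) = √(-13532 + 1) = √(-13531) = I*√13531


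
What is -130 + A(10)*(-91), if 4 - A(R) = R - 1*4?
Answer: 52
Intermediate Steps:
A(R) = 8 - R (A(R) = 4 - (R - 1*4) = 4 - (R - 4) = 4 - (-4 + R) = 4 + (4 - R) = 8 - R)
-130 + A(10)*(-91) = -130 + (8 - 1*10)*(-91) = -130 + (8 - 10)*(-91) = -130 - 2*(-91) = -130 + 182 = 52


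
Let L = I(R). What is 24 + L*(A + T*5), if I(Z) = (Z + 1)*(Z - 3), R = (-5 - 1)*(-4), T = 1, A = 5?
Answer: 5274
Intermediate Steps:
R = 24 (R = -6*(-4) = 24)
I(Z) = (1 + Z)*(-3 + Z)
L = 525 (L = -3 + 24**2 - 2*24 = -3 + 576 - 48 = 525)
24 + L*(A + T*5) = 24 + 525*(5 + 1*5) = 24 + 525*(5 + 5) = 24 + 525*10 = 24 + 5250 = 5274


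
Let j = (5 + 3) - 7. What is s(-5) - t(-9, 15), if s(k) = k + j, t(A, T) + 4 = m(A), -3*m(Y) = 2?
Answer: ⅔ ≈ 0.66667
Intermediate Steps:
m(Y) = -⅔ (m(Y) = -⅓*2 = -⅔)
t(A, T) = -14/3 (t(A, T) = -4 - ⅔ = -14/3)
j = 1 (j = 8 - 7 = 1)
s(k) = 1 + k (s(k) = k + 1 = 1 + k)
s(-5) - t(-9, 15) = (1 - 5) - 1*(-14/3) = -4 + 14/3 = ⅔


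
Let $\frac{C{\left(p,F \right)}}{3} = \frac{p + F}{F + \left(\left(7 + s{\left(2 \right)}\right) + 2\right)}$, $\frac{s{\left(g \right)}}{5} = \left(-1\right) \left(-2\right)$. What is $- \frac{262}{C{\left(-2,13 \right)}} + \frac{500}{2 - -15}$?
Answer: $- \frac{126028}{561} \approx -224.65$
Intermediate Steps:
$s{\left(g \right)} = 10$ ($s{\left(g \right)} = 5 \left(\left(-1\right) \left(-2\right)\right) = 5 \cdot 2 = 10$)
$C{\left(p,F \right)} = \frac{3 \left(F + p\right)}{19 + F}$ ($C{\left(p,F \right)} = 3 \frac{p + F}{F + \left(\left(7 + 10\right) + 2\right)} = 3 \frac{F + p}{F + \left(17 + 2\right)} = 3 \frac{F + p}{F + 19} = 3 \frac{F + p}{19 + F} = \frac{3 \left(F + p\right)}{19 + F}$)
$- \frac{262}{C{\left(-2,13 \right)}} + \frac{500}{2 - -15} = - \frac{262}{3 \frac{1}{19 + 13} \left(13 - 2\right)} + \frac{500}{2 - -15} = - \frac{262}{3 \cdot \frac{1}{32} \cdot 11} + \frac{500}{2 + 15} = - \frac{262}{3 \cdot \frac{1}{32} \cdot 11} + \frac{500}{17} = - \frac{262}{\frac{33}{32}} + 500 \cdot \frac{1}{17} = \left(-262\right) \frac{32}{33} + \frac{500}{17} = - \frac{8384}{33} + \frac{500}{17} = - \frac{126028}{561}$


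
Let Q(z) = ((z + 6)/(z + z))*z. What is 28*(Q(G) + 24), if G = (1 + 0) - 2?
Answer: 742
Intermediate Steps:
G = -1 (G = 1 - 2 = -1)
Q(z) = 3 + z/2 (Q(z) = ((6 + z)/((2*z)))*z = ((6 + z)*(1/(2*z)))*z = ((6 + z)/(2*z))*z = 3 + z/2)
28*(Q(G) + 24) = 28*((3 + (1/2)*(-1)) + 24) = 28*((3 - 1/2) + 24) = 28*(5/2 + 24) = 28*(53/2) = 742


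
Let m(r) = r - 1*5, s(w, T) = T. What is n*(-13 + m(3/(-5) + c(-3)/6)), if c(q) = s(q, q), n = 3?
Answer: -573/10 ≈ -57.300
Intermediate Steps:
c(q) = q
m(r) = -5 + r (m(r) = r - 5 = -5 + r)
n*(-13 + m(3/(-5) + c(-3)/6)) = 3*(-13 + (-5 + (3/(-5) - 3/6))) = 3*(-13 + (-5 + (3*(-⅕) - 3*⅙))) = 3*(-13 + (-5 + (-⅗ - ½))) = 3*(-13 + (-5 - 11/10)) = 3*(-13 - 61/10) = 3*(-191/10) = -573/10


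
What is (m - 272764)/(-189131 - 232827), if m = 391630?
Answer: -59433/210979 ≈ -0.28170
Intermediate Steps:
(m - 272764)/(-189131 - 232827) = (391630 - 272764)/(-189131 - 232827) = 118866/(-421958) = 118866*(-1/421958) = -59433/210979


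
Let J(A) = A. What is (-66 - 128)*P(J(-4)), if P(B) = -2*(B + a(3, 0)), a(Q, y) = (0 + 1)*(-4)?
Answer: -3104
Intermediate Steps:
a(Q, y) = -4 (a(Q, y) = 1*(-4) = -4)
P(B) = 8 - 2*B (P(B) = -2*(B - 4) = -2*(-4 + B) = 8 - 2*B)
(-66 - 128)*P(J(-4)) = (-66 - 128)*(8 - 2*(-4)) = -194*(8 + 8) = -194*16 = -3104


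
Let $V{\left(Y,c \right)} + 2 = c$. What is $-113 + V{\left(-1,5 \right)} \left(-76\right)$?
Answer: $-341$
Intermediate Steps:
$V{\left(Y,c \right)} = -2 + c$
$-113 + V{\left(-1,5 \right)} \left(-76\right) = -113 + \left(-2 + 5\right) \left(-76\right) = -113 + 3 \left(-76\right) = -113 - 228 = -341$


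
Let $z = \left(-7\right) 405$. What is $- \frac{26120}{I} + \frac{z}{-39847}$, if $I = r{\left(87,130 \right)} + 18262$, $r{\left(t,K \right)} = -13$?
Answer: $- \frac{989067725}{727167903} \approx -1.3602$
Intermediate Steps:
$z = -2835$
$I = 18249$ ($I = -13 + 18262 = 18249$)
$- \frac{26120}{I} + \frac{z}{-39847} = - \frac{26120}{18249} - \frac{2835}{-39847} = \left(-26120\right) \frac{1}{18249} - - \frac{2835}{39847} = - \frac{26120}{18249} + \frac{2835}{39847} = - \frac{989067725}{727167903}$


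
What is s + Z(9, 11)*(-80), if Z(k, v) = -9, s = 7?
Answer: 727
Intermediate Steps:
s + Z(9, 11)*(-80) = 7 - 9*(-80) = 7 + 720 = 727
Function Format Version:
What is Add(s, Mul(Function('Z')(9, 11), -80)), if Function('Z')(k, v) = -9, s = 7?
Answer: 727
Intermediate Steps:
Add(s, Mul(Function('Z')(9, 11), -80)) = Add(7, Mul(-9, -80)) = Add(7, 720) = 727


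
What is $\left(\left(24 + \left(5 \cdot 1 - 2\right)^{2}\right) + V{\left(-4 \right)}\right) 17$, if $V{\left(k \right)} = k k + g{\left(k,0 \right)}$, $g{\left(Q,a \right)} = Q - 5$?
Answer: $680$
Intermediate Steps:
$g{\left(Q,a \right)} = -5 + Q$ ($g{\left(Q,a \right)} = Q - 5 = -5 + Q$)
$V{\left(k \right)} = -5 + k + k^{2}$ ($V{\left(k \right)} = k k + \left(-5 + k\right) = k^{2} + \left(-5 + k\right) = -5 + k + k^{2}$)
$\left(\left(24 + \left(5 \cdot 1 - 2\right)^{2}\right) + V{\left(-4 \right)}\right) 17 = \left(\left(24 + \left(5 \cdot 1 - 2\right)^{2}\right) - \left(9 - 16\right)\right) 17 = \left(\left(24 + \left(5 - 2\right)^{2}\right) - -7\right) 17 = \left(\left(24 + 3^{2}\right) + 7\right) 17 = \left(\left(24 + 9\right) + 7\right) 17 = \left(33 + 7\right) 17 = 40 \cdot 17 = 680$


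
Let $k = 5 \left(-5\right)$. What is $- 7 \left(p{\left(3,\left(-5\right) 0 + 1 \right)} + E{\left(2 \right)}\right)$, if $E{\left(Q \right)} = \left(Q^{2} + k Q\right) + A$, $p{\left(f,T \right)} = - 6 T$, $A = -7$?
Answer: $413$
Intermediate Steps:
$k = -25$
$E{\left(Q \right)} = -7 + Q^{2} - 25 Q$ ($E{\left(Q \right)} = \left(Q^{2} - 25 Q\right) - 7 = -7 + Q^{2} - 25 Q$)
$- 7 \left(p{\left(3,\left(-5\right) 0 + 1 \right)} + E{\left(2 \right)}\right) = - 7 \left(- 6 \left(\left(-5\right) 0 + 1\right) - \left(57 - 4\right)\right) = - 7 \left(- 6 \left(0 + 1\right) - 53\right) = - 7 \left(\left(-6\right) 1 - 53\right) = - 7 \left(-6 - 53\right) = \left(-7\right) \left(-59\right) = 413$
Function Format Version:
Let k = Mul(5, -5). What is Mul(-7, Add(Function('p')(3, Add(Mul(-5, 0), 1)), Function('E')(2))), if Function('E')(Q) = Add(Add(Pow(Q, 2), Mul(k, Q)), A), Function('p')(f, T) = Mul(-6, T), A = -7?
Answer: 413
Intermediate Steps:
k = -25
Function('E')(Q) = Add(-7, Pow(Q, 2), Mul(-25, Q)) (Function('E')(Q) = Add(Add(Pow(Q, 2), Mul(-25, Q)), -7) = Add(-7, Pow(Q, 2), Mul(-25, Q)))
Mul(-7, Add(Function('p')(3, Add(Mul(-5, 0), 1)), Function('E')(2))) = Mul(-7, Add(Mul(-6, Add(Mul(-5, 0), 1)), Add(-7, Pow(2, 2), Mul(-25, 2)))) = Mul(-7, Add(Mul(-6, Add(0, 1)), Add(-7, 4, -50))) = Mul(-7, Add(Mul(-6, 1), -53)) = Mul(-7, Add(-6, -53)) = Mul(-7, -59) = 413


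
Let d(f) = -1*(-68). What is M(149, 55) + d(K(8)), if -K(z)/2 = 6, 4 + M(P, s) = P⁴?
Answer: 492884465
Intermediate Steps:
M(P, s) = -4 + P⁴
K(z) = -12 (K(z) = -2*6 = -12)
d(f) = 68
M(149, 55) + d(K(8)) = (-4 + 149⁴) + 68 = (-4 + 492884401) + 68 = 492884397 + 68 = 492884465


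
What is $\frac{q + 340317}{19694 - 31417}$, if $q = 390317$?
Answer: $- \frac{730634}{11723} \approx -62.325$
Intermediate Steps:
$\frac{q + 340317}{19694 - 31417} = \frac{390317 + 340317}{19694 - 31417} = \frac{730634}{19694 - 31417} = \frac{730634}{-11723} = 730634 \left(- \frac{1}{11723}\right) = - \frac{730634}{11723}$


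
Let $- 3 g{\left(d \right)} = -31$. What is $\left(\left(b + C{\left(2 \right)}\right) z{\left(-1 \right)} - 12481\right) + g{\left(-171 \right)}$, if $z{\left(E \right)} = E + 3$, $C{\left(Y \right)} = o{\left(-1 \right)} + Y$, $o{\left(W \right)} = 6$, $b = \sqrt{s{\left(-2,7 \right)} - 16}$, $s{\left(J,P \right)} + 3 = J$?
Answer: $- \frac{37364}{3} + 2 i \sqrt{21} \approx -12455.0 + 9.1651 i$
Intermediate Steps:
$s{\left(J,P \right)} = -3 + J$
$g{\left(d \right)} = \frac{31}{3}$ ($g{\left(d \right)} = \left(- \frac{1}{3}\right) \left(-31\right) = \frac{31}{3}$)
$b = i \sqrt{21}$ ($b = \sqrt{\left(-3 - 2\right) - 16} = \sqrt{-5 - 16} = \sqrt{-21} = i \sqrt{21} \approx 4.5826 i$)
$C{\left(Y \right)} = 6 + Y$
$z{\left(E \right)} = 3 + E$
$\left(\left(b + C{\left(2 \right)}\right) z{\left(-1 \right)} - 12481\right) + g{\left(-171 \right)} = \left(\left(i \sqrt{21} + \left(6 + 2\right)\right) \left(3 - 1\right) - 12481\right) + \frac{31}{3} = \left(\left(i \sqrt{21} + 8\right) 2 - 12481\right) + \frac{31}{3} = \left(\left(8 + i \sqrt{21}\right) 2 - 12481\right) + \frac{31}{3} = \left(\left(16 + 2 i \sqrt{21}\right) - 12481\right) + \frac{31}{3} = \left(-12465 + 2 i \sqrt{21}\right) + \frac{31}{3} = - \frac{37364}{3} + 2 i \sqrt{21}$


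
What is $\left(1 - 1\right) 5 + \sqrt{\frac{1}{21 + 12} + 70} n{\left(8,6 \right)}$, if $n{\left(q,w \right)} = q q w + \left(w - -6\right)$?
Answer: $12 \sqrt{76263} \approx 3313.9$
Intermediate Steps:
$n{\left(q,w \right)} = 6 + w + w q^{2}$ ($n{\left(q,w \right)} = q^{2} w + \left(w + 6\right) = w q^{2} + \left(6 + w\right) = 6 + w + w q^{2}$)
$\left(1 - 1\right) 5 + \sqrt{\frac{1}{21 + 12} + 70} n{\left(8,6 \right)} = \left(1 - 1\right) 5 + \sqrt{\frac{1}{21 + 12} + 70} \left(6 + 6 + 6 \cdot 8^{2}\right) = 0 \cdot 5 + \sqrt{\frac{1}{33} + 70} \left(6 + 6 + 6 \cdot 64\right) = 0 + \sqrt{\frac{1}{33} + 70} \left(6 + 6 + 384\right) = 0 + \sqrt{\frac{2311}{33}} \cdot 396 = 0 + \frac{\sqrt{76263}}{33} \cdot 396 = 0 + 12 \sqrt{76263} = 12 \sqrt{76263}$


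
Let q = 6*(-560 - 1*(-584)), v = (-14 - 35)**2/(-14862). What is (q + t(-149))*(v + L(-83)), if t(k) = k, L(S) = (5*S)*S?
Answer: -2559595945/14862 ≈ -1.7222e+5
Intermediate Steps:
L(S) = 5*S**2
v = -2401/14862 (v = (-49)**2*(-1/14862) = 2401*(-1/14862) = -2401/14862 ≈ -0.16155)
q = 144 (q = 6*(-560 + 584) = 6*24 = 144)
(q + t(-149))*(v + L(-83)) = (144 - 149)*(-2401/14862 + 5*(-83)**2) = -5*(-2401/14862 + 5*6889) = -5*(-2401/14862 + 34445) = -5*511919189/14862 = -2559595945/14862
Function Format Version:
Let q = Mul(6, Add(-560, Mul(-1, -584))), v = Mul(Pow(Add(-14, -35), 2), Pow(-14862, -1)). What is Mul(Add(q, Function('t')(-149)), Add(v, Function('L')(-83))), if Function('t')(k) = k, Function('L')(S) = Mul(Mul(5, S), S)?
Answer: Rational(-2559595945, 14862) ≈ -1.7222e+5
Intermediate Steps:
Function('L')(S) = Mul(5, Pow(S, 2))
v = Rational(-2401, 14862) (v = Mul(Pow(-49, 2), Rational(-1, 14862)) = Mul(2401, Rational(-1, 14862)) = Rational(-2401, 14862) ≈ -0.16155)
q = 144 (q = Mul(6, Add(-560, 584)) = Mul(6, 24) = 144)
Mul(Add(q, Function('t')(-149)), Add(v, Function('L')(-83))) = Mul(Add(144, -149), Add(Rational(-2401, 14862), Mul(5, Pow(-83, 2)))) = Mul(-5, Add(Rational(-2401, 14862), Mul(5, 6889))) = Mul(-5, Add(Rational(-2401, 14862), 34445)) = Mul(-5, Rational(511919189, 14862)) = Rational(-2559595945, 14862)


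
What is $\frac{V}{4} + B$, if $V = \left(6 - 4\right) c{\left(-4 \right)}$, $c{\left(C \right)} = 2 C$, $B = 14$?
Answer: $10$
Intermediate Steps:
$V = -16$ ($V = \left(6 - 4\right) 2 \left(-4\right) = 2 \left(-8\right) = -16$)
$\frac{V}{4} + B = - \frac{16}{4} + 14 = \left(-16\right) \frac{1}{4} + 14 = -4 + 14 = 10$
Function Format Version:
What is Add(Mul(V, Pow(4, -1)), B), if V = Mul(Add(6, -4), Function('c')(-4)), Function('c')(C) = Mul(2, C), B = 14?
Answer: 10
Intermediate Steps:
V = -16 (V = Mul(Add(6, -4), Mul(2, -4)) = Mul(2, -8) = -16)
Add(Mul(V, Pow(4, -1)), B) = Add(Mul(-16, Pow(4, -1)), 14) = Add(Mul(-16, Rational(1, 4)), 14) = Add(-4, 14) = 10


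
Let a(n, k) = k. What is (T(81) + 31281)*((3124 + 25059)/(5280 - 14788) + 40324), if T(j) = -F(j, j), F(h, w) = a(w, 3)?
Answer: 5995561104351/4754 ≈ 1.2612e+9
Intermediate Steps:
F(h, w) = 3
T(j) = -3 (T(j) = -1*3 = -3)
(T(81) + 31281)*((3124 + 25059)/(5280 - 14788) + 40324) = (-3 + 31281)*((3124 + 25059)/(5280 - 14788) + 40324) = 31278*(28183/(-9508) + 40324) = 31278*(28183*(-1/9508) + 40324) = 31278*(-28183/9508 + 40324) = 31278*(383372409/9508) = 5995561104351/4754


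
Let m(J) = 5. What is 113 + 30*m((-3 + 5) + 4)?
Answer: 263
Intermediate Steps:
113 + 30*m((-3 + 5) + 4) = 113 + 30*5 = 113 + 150 = 263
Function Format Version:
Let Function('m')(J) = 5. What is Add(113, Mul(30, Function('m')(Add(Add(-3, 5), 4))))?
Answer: 263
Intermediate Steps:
Add(113, Mul(30, Function('m')(Add(Add(-3, 5), 4)))) = Add(113, Mul(30, 5)) = Add(113, 150) = 263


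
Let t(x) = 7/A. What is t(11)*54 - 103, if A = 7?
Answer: -49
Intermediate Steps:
t(x) = 1 (t(x) = 7/7 = 7*(⅐) = 1)
t(11)*54 - 103 = 1*54 - 103 = 54 - 103 = -49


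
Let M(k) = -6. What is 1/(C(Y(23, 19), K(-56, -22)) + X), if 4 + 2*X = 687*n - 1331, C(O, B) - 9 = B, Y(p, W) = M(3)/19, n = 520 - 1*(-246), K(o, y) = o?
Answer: 2/524813 ≈ 3.8109e-6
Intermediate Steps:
n = 766 (n = 520 + 246 = 766)
Y(p, W) = -6/19
C(O, B) = 9 + B
X = 524907/2 (X = -2 + (687*766 - 1331)/2 = -2 + (526242 - 1331)/2 = -2 + (½)*524911 = -2 + 524911/2 = 524907/2 ≈ 2.6245e+5)
1/(C(Y(23, 19), K(-56, -22)) + X) = 1/((9 - 56) + 524907/2) = 1/(-47 + 524907/2) = 1/(524813/2) = 2/524813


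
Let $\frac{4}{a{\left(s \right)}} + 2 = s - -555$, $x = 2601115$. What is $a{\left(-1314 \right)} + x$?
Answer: $\frac{1979448511}{761} \approx 2.6011 \cdot 10^{6}$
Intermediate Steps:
$a{\left(s \right)} = \frac{4}{553 + s}$ ($a{\left(s \right)} = \frac{4}{-2 + \left(s - -555\right)} = \frac{4}{-2 + \left(s + 555\right)} = \frac{4}{-2 + \left(555 + s\right)} = \frac{4}{553 + s}$)
$a{\left(-1314 \right)} + x = \frac{4}{553 - 1314} + 2601115 = \frac{4}{-761} + 2601115 = 4 \left(- \frac{1}{761}\right) + 2601115 = - \frac{4}{761} + 2601115 = \frac{1979448511}{761}$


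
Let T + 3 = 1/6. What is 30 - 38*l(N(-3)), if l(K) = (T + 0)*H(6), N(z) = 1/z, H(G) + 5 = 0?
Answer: -1525/3 ≈ -508.33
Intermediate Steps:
H(G) = -5 (H(G) = -5 + 0 = -5)
T = -17/6 (T = -3 + 1/6 = -3 + ⅙ = -17/6 ≈ -2.8333)
l(K) = 85/6 (l(K) = (-17/6 + 0)*(-5) = -17/6*(-5) = 85/6)
30 - 38*l(N(-3)) = 30 - 38*85/6 = 30 - 1615/3 = -1525/3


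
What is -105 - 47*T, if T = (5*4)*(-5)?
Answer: 4595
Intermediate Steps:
T = -100 (T = 20*(-5) = -100)
-105 - 47*T = -105 - 47*(-100) = -105 + 4700 = 4595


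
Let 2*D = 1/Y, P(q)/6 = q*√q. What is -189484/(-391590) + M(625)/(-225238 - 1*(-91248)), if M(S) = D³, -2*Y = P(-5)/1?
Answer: 94742/195795 - I*√5/90443250000 ≈ 0.48388 - 2.4723e-11*I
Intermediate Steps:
P(q) = 6*q^(3/2) (P(q) = 6*(q*√q) = 6*q^(3/2))
Y = 15*I*√5 (Y = -6*(-5)^(3/2)/(2*1) = -6*(-5*I*√5)/2 = -(-30*I*√5)/2 = -(-15)*I*√5 = 15*I*√5 ≈ 33.541*I)
D = -I*√5/150 (D = 1/(2*((15*I*√5))) = (-I*√5/75)/2 = -I*√5/150 ≈ -0.014907*I)
M(S) = I*√5/675000 (M(S) = (-I*√5/150)³ = I*√5/675000)
-189484/(-391590) + M(625)/(-225238 - 1*(-91248)) = -189484/(-391590) + (I*√5/675000)/(-225238 - 1*(-91248)) = -189484*(-1/391590) + (I*√5/675000)/(-225238 + 91248) = 94742/195795 + (I*√5/675000)/(-133990) = 94742/195795 + (I*√5/675000)*(-1/133990) = 94742/195795 - I*√5/90443250000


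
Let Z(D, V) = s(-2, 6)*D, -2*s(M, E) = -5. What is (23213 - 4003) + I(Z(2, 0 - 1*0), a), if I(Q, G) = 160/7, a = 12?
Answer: 134630/7 ≈ 19233.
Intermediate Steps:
s(M, E) = 5/2 (s(M, E) = -½*(-5) = 5/2)
Z(D, V) = 5*D/2
I(Q, G) = 160/7 (I(Q, G) = 160*(⅐) = 160/7)
(23213 - 4003) + I(Z(2, 0 - 1*0), a) = (23213 - 4003) + 160/7 = 19210 + 160/7 = 134630/7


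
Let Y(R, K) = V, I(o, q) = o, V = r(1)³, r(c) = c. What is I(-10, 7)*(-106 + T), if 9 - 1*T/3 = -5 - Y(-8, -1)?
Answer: 610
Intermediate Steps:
V = 1 (V = 1³ = 1)
Y(R, K) = 1
T = 45 (T = 27 - 3*(-5 - 1*1) = 27 - 3*(-5 - 1) = 27 - 3*(-6) = 27 + 18 = 45)
I(-10, 7)*(-106 + T) = -10*(-106 + 45) = -10*(-61) = 610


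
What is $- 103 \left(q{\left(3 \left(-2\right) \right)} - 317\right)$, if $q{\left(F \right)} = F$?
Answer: $33269$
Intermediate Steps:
$- 103 \left(q{\left(3 \left(-2\right) \right)} - 317\right) = - 103 \left(3 \left(-2\right) - 317\right) = - 103 \left(-6 - 317\right) = \left(-103\right) \left(-323\right) = 33269$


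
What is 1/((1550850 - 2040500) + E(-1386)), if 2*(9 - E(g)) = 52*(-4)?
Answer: -1/489537 ≈ -2.0427e-6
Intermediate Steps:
E(g) = 113 (E(g) = 9 - 26*(-4) = 9 - ½*(-208) = 9 + 104 = 113)
1/((1550850 - 2040500) + E(-1386)) = 1/((1550850 - 2040500) + 113) = 1/(-489650 + 113) = 1/(-489537) = -1/489537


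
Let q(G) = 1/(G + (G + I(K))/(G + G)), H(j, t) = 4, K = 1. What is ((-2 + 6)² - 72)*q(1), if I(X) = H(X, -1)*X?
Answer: -16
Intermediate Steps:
I(X) = 4*X
q(G) = 1/(G + (4 + G)/(2*G)) (q(G) = 1/(G + (G + 4*1)/(G + G)) = 1/(G + (G + 4)/((2*G))) = 1/(G + (4 + G)*(1/(2*G))) = 1/(G + (4 + G)/(2*G)))
((-2 + 6)² - 72)*q(1) = ((-2 + 6)² - 72)*(2*1/(4 + 1 + 2*1²)) = (4² - 72)*(2*1/(4 + 1 + 2*1)) = (16 - 72)*(2*1/(4 + 1 + 2)) = -112/7 = -56*2/7 = -16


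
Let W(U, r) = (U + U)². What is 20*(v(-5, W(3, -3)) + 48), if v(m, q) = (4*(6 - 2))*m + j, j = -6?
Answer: -760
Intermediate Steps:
W(U, r) = 4*U² (W(U, r) = (2*U)² = 4*U²)
v(m, q) = -6 + 16*m (v(m, q) = (4*(6 - 2))*m - 6 = (4*4)*m - 6 = 16*m - 6 = -6 + 16*m)
20*(v(-5, W(3, -3)) + 48) = 20*((-6 + 16*(-5)) + 48) = 20*((-6 - 80) + 48) = 20*(-86 + 48) = 20*(-38) = -760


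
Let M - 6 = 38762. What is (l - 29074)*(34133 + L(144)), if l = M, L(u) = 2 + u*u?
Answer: 531919474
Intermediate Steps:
M = 38768 (M = 6 + 38762 = 38768)
L(u) = 2 + u**2
l = 38768
(l - 29074)*(34133 + L(144)) = (38768 - 29074)*(34133 + (2 + 144**2)) = 9694*(34133 + (2 + 20736)) = 9694*(34133 + 20738) = 9694*54871 = 531919474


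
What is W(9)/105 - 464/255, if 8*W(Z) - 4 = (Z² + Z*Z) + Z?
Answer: -3287/2040 ≈ -1.6113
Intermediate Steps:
W(Z) = ½ + Z²/4 + Z/8 (W(Z) = ½ + ((Z² + Z*Z) + Z)/8 = ½ + ((Z² + Z²) + Z)/8 = ½ + (2*Z² + Z)/8 = ½ + (Z + 2*Z²)/8 = ½ + (Z²/4 + Z/8) = ½ + Z²/4 + Z/8)
W(9)/105 - 464/255 = (½ + (¼)*9² + (⅛)*9)/105 - 464/255 = (½ + (¼)*81 + 9/8)*(1/105) - 464*1/255 = (½ + 81/4 + 9/8)*(1/105) - 464/255 = (175/8)*(1/105) - 464/255 = 5/24 - 464/255 = -3287/2040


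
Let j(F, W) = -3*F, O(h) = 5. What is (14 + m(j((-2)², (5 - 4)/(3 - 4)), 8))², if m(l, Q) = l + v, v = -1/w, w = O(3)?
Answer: 81/25 ≈ 3.2400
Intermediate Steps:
w = 5
v = -⅕ (v = -1/5 = -1*⅕ = -⅕ ≈ -0.20000)
m(l, Q) = -⅕ + l (m(l, Q) = l - ⅕ = -⅕ + l)
(14 + m(j((-2)², (5 - 4)/(3 - 4)), 8))² = (14 + (-⅕ - 3*(-2)²))² = (14 + (-⅕ - 3*4))² = (14 + (-⅕ - 12))² = (14 - 61/5)² = (9/5)² = 81/25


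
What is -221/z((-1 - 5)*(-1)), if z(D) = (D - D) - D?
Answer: 221/6 ≈ 36.833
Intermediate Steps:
z(D) = -D (z(D) = 0 - D = -D)
-221/z((-1 - 5)*(-1)) = -221/(-1 - 5) = -221/((-(-6)*(-1))) = -221/((-1*6)) = -221/(-6) = -221*(-⅙) = 221/6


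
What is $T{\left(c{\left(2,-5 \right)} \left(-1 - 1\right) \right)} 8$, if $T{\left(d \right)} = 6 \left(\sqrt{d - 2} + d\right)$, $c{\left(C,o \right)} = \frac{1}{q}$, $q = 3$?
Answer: $-32 + 32 i \sqrt{6} \approx -32.0 + 78.384 i$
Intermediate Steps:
$c{\left(C,o \right)} = \frac{1}{3}$
$T{\left(d \right)} = 6 d + 6 \sqrt{-2 + d}$ ($T{\left(d \right)} = 6 \left(\sqrt{-2 + d} + d\right) = 6 \left(d + \sqrt{-2 + d}\right) = 6 d + 6 \sqrt{-2 + d}$)
$T{\left(c{\left(2,-5 \right)} \left(-1 - 1\right) \right)} 8 = \left(6 \frac{-1 - 1}{3} + 6 \sqrt{-2 + \frac{-1 - 1}{3}}\right) 8 = \left(6 \cdot \frac{1}{3} \left(-2\right) + 6 \sqrt{-2 + \frac{1}{3} \left(-2\right)}\right) 8 = \left(6 \left(- \frac{2}{3}\right) + 6 \sqrt{-2 - \frac{2}{3}}\right) 8 = \left(-4 + 6 \sqrt{- \frac{8}{3}}\right) 8 = \left(-4 + 6 \frac{2 i \sqrt{6}}{3}\right) 8 = \left(-4 + 4 i \sqrt{6}\right) 8 = -32 + 32 i \sqrt{6}$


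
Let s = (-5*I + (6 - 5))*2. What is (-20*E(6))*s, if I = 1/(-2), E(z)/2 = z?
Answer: -1680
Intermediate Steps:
E(z) = 2*z
I = -½ (I = 1*(-½) = -½ ≈ -0.50000)
s = 7 (s = (-5*(-½) + (6 - 5))*2 = (5/2 + 1)*2 = (7/2)*2 = 7)
(-20*E(6))*s = -40*6*7 = -20*12*7 = -240*7 = -1680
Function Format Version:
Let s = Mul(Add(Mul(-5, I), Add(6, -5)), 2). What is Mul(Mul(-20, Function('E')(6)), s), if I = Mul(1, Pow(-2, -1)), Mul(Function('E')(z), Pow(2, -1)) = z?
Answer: -1680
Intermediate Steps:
Function('E')(z) = Mul(2, z)
I = Rational(-1, 2) (I = Mul(1, Rational(-1, 2)) = Rational(-1, 2) ≈ -0.50000)
s = 7 (s = Mul(Add(Mul(-5, Rational(-1, 2)), Add(6, -5)), 2) = Mul(Add(Rational(5, 2), 1), 2) = Mul(Rational(7, 2), 2) = 7)
Mul(Mul(-20, Function('E')(6)), s) = Mul(Mul(-20, Mul(2, 6)), 7) = Mul(Mul(-20, 12), 7) = Mul(-240, 7) = -1680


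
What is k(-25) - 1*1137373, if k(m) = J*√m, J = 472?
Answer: -1137373 + 2360*I ≈ -1.1374e+6 + 2360.0*I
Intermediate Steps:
k(m) = 472*√m
k(-25) - 1*1137373 = 472*√(-25) - 1*1137373 = 472*(5*I) - 1137373 = 2360*I - 1137373 = -1137373 + 2360*I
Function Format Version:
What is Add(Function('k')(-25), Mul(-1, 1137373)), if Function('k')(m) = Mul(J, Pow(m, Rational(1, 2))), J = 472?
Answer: Add(-1137373, Mul(2360, I)) ≈ Add(-1.1374e+6, Mul(2360.0, I))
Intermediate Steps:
Function('k')(m) = Mul(472, Pow(m, Rational(1, 2)))
Add(Function('k')(-25), Mul(-1, 1137373)) = Add(Mul(472, Pow(-25, Rational(1, 2))), Mul(-1, 1137373)) = Add(Mul(472, Mul(5, I)), -1137373) = Add(Mul(2360, I), -1137373) = Add(-1137373, Mul(2360, I))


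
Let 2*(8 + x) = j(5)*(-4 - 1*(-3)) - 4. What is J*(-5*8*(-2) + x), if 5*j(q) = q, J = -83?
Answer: -11537/2 ≈ -5768.5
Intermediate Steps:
j(q) = q/5
x = -21/2 (x = -8 + (((⅕)*5)*(-4 - 1*(-3)) - 4)/2 = -8 + (1*(-4 + 3) - 4)/2 = -8 + (1*(-1) - 4)/2 = -8 + (-1 - 4)/2 = -8 + (½)*(-5) = -8 - 5/2 = -21/2 ≈ -10.500)
J*(-5*8*(-2) + x) = -83*(-5*8*(-2) - 21/2) = -83*(-40*(-2) - 21/2) = -83*(80 - 21/2) = -83*139/2 = -11537/2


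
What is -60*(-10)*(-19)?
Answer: -11400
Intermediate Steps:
-60*(-10)*(-19) = -20*(-30)*(-19) = 600*(-19) = -11400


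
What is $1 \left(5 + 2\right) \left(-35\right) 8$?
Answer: $-1960$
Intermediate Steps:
$1 \left(5 + 2\right) \left(-35\right) 8 = 1 \cdot 7 \left(-35\right) 8 = 7 \left(-35\right) 8 = \left(-245\right) 8 = -1960$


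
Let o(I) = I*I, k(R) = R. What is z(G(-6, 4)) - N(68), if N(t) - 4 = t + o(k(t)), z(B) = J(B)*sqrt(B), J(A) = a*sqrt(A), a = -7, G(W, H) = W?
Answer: -4654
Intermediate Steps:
o(I) = I**2
J(A) = -7*sqrt(A)
z(B) = -7*B (z(B) = (-7*sqrt(B))*sqrt(B) = -7*B)
N(t) = 4 + t + t**2 (N(t) = 4 + (t + t**2) = 4 + t + t**2)
z(G(-6, 4)) - N(68) = -7*(-6) - (4 + 68 + 68**2) = 42 - (4 + 68 + 4624) = 42 - 1*4696 = 42 - 4696 = -4654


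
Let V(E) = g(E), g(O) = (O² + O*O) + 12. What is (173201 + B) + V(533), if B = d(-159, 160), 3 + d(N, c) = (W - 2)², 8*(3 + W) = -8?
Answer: 741424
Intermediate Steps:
W = -4 (W = -3 + (⅛)*(-8) = -3 - 1 = -4)
d(N, c) = 33 (d(N, c) = -3 + (-4 - 2)² = -3 + (-6)² = -3 + 36 = 33)
B = 33
g(O) = 12 + 2*O² (g(O) = (O² + O²) + 12 = 2*O² + 12 = 12 + 2*O²)
V(E) = 12 + 2*E²
(173201 + B) + V(533) = (173201 + 33) + (12 + 2*533²) = 173234 + (12 + 2*284089) = 173234 + (12 + 568178) = 173234 + 568190 = 741424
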